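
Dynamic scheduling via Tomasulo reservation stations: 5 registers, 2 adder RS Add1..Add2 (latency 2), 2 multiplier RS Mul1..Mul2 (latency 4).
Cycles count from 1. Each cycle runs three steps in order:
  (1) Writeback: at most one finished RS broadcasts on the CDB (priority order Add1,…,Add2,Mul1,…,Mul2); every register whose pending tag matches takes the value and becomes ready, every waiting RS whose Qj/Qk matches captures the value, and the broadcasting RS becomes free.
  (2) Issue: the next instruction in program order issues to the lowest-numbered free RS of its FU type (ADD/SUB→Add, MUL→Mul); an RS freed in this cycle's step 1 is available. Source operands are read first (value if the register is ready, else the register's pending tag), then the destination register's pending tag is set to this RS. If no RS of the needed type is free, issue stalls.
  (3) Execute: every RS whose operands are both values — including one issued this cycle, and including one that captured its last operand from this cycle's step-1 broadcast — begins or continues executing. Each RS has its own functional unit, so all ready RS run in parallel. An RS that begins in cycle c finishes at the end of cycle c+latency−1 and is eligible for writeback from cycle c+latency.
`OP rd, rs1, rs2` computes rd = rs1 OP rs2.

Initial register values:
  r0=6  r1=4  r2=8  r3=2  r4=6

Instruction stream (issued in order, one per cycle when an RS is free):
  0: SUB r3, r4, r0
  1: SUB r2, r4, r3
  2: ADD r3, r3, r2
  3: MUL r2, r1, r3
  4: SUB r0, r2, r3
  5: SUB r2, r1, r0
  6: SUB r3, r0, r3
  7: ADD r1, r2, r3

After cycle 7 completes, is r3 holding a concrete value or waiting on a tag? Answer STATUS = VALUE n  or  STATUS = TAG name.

cycle 1: issue SUB r3<-Add1 // r0:6,r1:4,r2:8,r3:Add1,r4:6
cycle 2: issue SUB r2<-Add2 // r0:6,r1:4,r2:Add2,r3:Add1,r4:6
cycle 3: CDB Add1=0; issue ADD r3<-Add1 // r0:6,r1:4,r2:Add2,r3:Add1,r4:6
cycle 4: issue MUL r2<-Mul1 // r0:6,r1:4,r2:Mul1,r3:Add1,r4:6
cycle 5: CDB Add2=6; issue SUB r0<-Add2 // r0:Add2,r1:4,r2:Mul1,r3:Add1,r4:6
cycle 6: stall // r0:Add2,r1:4,r2:Mul1,r3:Add1,r4:6
cycle 7: CDB Add1=6; issue SUB r2<-Add1 // r0:Add2,r1:4,r2:Add1,r3:6,r4:6

STATUS = VALUE 6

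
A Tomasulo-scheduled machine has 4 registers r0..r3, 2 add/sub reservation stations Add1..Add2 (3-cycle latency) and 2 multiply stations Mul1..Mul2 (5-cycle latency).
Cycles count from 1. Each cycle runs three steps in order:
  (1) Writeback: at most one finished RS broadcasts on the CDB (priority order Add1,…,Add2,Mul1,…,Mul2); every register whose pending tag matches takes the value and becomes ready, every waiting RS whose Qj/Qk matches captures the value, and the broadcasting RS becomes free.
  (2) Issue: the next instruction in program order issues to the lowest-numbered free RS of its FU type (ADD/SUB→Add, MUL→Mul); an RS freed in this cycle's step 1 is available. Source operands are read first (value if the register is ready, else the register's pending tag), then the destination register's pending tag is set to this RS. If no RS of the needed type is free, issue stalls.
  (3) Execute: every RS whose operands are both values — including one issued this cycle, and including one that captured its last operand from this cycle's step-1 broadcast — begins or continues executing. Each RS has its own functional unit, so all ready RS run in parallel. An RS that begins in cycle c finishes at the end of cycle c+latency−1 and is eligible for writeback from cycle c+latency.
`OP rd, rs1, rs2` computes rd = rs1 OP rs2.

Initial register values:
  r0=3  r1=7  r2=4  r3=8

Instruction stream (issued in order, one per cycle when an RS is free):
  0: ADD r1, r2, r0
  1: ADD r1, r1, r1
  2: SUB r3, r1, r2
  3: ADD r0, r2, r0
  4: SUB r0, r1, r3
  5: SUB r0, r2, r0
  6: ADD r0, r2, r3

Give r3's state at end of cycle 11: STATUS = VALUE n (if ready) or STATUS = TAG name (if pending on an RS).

STATUS = VALUE 10

cycle 1: issue ADD r1<-Add1 // r0:3,r1:Add1,r2:4,r3:8
cycle 2: issue ADD r1<-Add2 // r0:3,r1:Add2,r2:4,r3:8
cycle 3: stall // r0:3,r1:Add2,r2:4,r3:8
cycle 4: CDB Add1=7; issue SUB r3<-Add1 // r0:3,r1:Add2,r2:4,r3:Add1
cycle 5: stall // r0:3,r1:Add2,r2:4,r3:Add1
cycle 6: stall // r0:3,r1:Add2,r2:4,r3:Add1
cycle 7: CDB Add2=14; issue ADD r0<-Add2 // r0:Add2,r1:14,r2:4,r3:Add1
cycle 8: stall // r0:Add2,r1:14,r2:4,r3:Add1
cycle 9: stall // r0:Add2,r1:14,r2:4,r3:Add1
cycle 10: CDB Add1=10; issue SUB r0<-Add1 // r0:Add1,r1:14,r2:4,r3:10
cycle 11: CDB Add2=7; issue SUB r0<-Add2 // r0:Add2,r1:14,r2:4,r3:10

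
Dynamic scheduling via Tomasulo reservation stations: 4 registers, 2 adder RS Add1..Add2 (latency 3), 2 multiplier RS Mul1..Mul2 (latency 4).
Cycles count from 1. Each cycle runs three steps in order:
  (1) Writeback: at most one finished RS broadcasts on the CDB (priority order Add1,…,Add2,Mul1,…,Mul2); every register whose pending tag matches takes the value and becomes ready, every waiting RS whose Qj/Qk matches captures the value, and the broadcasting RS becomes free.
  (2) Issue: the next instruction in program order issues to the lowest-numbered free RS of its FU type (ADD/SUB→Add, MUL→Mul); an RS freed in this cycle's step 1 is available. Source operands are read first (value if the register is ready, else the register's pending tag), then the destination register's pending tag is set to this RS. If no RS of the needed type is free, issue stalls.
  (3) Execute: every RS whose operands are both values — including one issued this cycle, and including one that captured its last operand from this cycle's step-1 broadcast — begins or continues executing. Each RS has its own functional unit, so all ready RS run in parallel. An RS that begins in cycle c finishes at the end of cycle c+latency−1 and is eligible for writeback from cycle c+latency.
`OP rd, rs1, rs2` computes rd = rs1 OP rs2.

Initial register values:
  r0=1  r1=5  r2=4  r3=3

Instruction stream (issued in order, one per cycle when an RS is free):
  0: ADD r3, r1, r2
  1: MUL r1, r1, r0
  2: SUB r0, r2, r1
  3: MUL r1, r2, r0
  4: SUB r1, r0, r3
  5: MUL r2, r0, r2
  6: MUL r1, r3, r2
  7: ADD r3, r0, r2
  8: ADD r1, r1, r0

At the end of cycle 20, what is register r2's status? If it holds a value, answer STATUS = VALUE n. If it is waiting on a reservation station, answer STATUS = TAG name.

STATUS = VALUE -4

c1: issue ADD r3<-Add1 | r0:1,r1:5,r2:4,r3:Add1
c2: issue MUL r1<-Mul1 | r0:1,r1:Mul1,r2:4,r3:Add1
c3: issue SUB r0<-Add2 | r0:Add2,r1:Mul1,r2:4,r3:Add1
c4: CDB Add1=9; issue MUL r1<-Mul2 | r0:Add2,r1:Mul2,r2:4,r3:9
c5: issue SUB r1<-Add1 | r0:Add2,r1:Add1,r2:4,r3:9
c6: CDB Mul1=5; issue MUL r2<-Mul1 | r0:Add2,r1:Add1,r2:Mul1,r3:9
c7: stall | r0:Add2,r1:Add1,r2:Mul1,r3:9
c8: stall | r0:Add2,r1:Add1,r2:Mul1,r3:9
c9: CDB Add2=-1; stall | r0:-1,r1:Add1,r2:Mul1,r3:9
c10: stall | r0:-1,r1:Add1,r2:Mul1,r3:9
c11: stall | r0:-1,r1:Add1,r2:Mul1,r3:9
c12: CDB Add1=-10; stall | r0:-1,r1:-10,r2:Mul1,r3:9
c13: CDB Mul1=-4; issue MUL r1<-Mul1 | r0:-1,r1:Mul1,r2:-4,r3:9
c14: CDB Mul2=-4; issue ADD r3<-Add1 | r0:-1,r1:Mul1,r2:-4,r3:Add1
c15: issue ADD r1<-Add2 | r0:-1,r1:Add2,r2:-4,r3:Add1
c16: - | r0:-1,r1:Add2,r2:-4,r3:Add1
c17: CDB Add1=-5 | r0:-1,r1:Add2,r2:-4,r3:-5
c18: CDB Mul1=-36 | r0:-1,r1:Add2,r2:-4,r3:-5
c19: - | r0:-1,r1:Add2,r2:-4,r3:-5
c20: - | r0:-1,r1:Add2,r2:-4,r3:-5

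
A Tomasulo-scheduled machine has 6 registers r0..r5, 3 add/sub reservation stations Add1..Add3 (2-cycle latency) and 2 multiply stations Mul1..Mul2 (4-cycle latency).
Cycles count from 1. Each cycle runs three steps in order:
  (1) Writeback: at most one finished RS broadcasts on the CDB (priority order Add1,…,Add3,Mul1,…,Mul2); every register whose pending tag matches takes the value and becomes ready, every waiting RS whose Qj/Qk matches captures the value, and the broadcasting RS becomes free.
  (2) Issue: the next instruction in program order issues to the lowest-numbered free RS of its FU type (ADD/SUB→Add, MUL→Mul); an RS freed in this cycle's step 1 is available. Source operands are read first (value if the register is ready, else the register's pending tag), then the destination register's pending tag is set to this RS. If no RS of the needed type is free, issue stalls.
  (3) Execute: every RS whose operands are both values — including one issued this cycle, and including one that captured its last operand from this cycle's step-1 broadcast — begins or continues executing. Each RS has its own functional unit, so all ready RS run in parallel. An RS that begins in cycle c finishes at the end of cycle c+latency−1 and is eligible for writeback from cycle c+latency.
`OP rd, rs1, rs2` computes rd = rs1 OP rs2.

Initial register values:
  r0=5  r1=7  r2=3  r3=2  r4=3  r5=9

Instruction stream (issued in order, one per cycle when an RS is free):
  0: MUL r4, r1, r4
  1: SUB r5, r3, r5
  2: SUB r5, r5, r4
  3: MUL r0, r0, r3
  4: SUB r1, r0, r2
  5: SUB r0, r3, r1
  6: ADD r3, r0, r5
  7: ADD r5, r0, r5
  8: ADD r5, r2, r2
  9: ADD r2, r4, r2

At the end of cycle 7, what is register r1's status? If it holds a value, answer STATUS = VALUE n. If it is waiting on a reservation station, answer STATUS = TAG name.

cycle 1: issue MUL r4<-Mul1 // r0:5,r1:7,r2:3,r3:2,r4:Mul1,r5:9
cycle 2: issue SUB r5<-Add1 // r0:5,r1:7,r2:3,r3:2,r4:Mul1,r5:Add1
cycle 3: issue SUB r5<-Add2 // r0:5,r1:7,r2:3,r3:2,r4:Mul1,r5:Add2
cycle 4: CDB Add1=-7; issue MUL r0<-Mul2 // r0:Mul2,r1:7,r2:3,r3:2,r4:Mul1,r5:Add2
cycle 5: CDB Mul1=21; issue SUB r1<-Add1 // r0:Mul2,r1:Add1,r2:3,r3:2,r4:21,r5:Add2
cycle 6: issue SUB r0<-Add3 // r0:Add3,r1:Add1,r2:3,r3:2,r4:21,r5:Add2
cycle 7: CDB Add2=-28; issue ADD r3<-Add2 // r0:Add3,r1:Add1,r2:3,r3:Add2,r4:21,r5:-28

STATUS = TAG Add1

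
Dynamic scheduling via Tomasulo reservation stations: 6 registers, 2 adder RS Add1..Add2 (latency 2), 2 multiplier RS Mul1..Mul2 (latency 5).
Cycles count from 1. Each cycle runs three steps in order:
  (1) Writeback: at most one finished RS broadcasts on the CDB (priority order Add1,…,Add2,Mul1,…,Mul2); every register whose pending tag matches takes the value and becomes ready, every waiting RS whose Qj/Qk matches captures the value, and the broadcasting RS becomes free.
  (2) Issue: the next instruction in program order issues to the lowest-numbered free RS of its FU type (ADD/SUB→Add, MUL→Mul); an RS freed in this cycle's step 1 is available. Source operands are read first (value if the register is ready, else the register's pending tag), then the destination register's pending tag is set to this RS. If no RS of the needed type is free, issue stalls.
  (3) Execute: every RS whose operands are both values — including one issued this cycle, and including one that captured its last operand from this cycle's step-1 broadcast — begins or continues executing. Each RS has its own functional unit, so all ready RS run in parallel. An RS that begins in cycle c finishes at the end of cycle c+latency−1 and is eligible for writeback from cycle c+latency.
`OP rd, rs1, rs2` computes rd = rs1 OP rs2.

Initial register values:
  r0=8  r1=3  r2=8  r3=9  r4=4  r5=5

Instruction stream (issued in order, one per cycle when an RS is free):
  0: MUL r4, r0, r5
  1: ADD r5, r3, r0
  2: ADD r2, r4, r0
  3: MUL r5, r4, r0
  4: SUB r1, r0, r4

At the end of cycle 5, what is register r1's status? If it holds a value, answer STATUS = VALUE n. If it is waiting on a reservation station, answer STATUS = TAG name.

  c1: issue MUL r4<-Mul1  regs: r0:8,r1:3,r2:8,r3:9,r4:Mul1,r5:5
  c2: issue ADD r5<-Add1  regs: r0:8,r1:3,r2:8,r3:9,r4:Mul1,r5:Add1
  c3: issue ADD r2<-Add2  regs: r0:8,r1:3,r2:Add2,r3:9,r4:Mul1,r5:Add1
  c4: CDB Add1=17; issue MUL r5<-Mul2  regs: r0:8,r1:3,r2:Add2,r3:9,r4:Mul1,r5:Mul2
  c5: issue SUB r1<-Add1  regs: r0:8,r1:Add1,r2:Add2,r3:9,r4:Mul1,r5:Mul2

STATUS = TAG Add1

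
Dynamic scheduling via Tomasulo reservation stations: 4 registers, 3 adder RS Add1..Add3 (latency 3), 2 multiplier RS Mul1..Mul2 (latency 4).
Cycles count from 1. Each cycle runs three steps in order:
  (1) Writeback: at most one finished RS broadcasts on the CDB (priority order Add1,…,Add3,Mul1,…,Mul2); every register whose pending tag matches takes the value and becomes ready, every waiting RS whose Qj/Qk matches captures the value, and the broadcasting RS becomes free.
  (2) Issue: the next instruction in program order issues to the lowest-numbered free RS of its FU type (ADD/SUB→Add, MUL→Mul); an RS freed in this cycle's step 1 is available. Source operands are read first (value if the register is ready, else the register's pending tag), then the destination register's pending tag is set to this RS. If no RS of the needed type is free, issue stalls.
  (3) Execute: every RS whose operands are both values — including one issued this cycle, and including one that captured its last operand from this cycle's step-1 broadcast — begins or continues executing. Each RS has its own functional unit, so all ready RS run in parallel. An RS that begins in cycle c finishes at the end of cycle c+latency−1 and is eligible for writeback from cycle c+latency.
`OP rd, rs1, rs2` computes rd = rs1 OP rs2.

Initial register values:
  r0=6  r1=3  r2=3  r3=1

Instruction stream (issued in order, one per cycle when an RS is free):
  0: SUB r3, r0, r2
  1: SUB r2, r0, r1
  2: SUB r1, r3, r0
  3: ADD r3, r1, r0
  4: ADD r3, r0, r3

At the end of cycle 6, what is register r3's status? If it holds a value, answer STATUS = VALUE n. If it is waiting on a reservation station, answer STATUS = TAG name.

  c1: issue SUB r3<-Add1  regs: r0:6,r1:3,r2:3,r3:Add1
  c2: issue SUB r2<-Add2  regs: r0:6,r1:3,r2:Add2,r3:Add1
  c3: issue SUB r1<-Add3  regs: r0:6,r1:Add3,r2:Add2,r3:Add1
  c4: CDB Add1=3; issue ADD r3<-Add1  regs: r0:6,r1:Add3,r2:Add2,r3:Add1
  c5: CDB Add2=3; issue ADD r3<-Add2  regs: r0:6,r1:Add3,r2:3,r3:Add2
  c6: -  regs: r0:6,r1:Add3,r2:3,r3:Add2

STATUS = TAG Add2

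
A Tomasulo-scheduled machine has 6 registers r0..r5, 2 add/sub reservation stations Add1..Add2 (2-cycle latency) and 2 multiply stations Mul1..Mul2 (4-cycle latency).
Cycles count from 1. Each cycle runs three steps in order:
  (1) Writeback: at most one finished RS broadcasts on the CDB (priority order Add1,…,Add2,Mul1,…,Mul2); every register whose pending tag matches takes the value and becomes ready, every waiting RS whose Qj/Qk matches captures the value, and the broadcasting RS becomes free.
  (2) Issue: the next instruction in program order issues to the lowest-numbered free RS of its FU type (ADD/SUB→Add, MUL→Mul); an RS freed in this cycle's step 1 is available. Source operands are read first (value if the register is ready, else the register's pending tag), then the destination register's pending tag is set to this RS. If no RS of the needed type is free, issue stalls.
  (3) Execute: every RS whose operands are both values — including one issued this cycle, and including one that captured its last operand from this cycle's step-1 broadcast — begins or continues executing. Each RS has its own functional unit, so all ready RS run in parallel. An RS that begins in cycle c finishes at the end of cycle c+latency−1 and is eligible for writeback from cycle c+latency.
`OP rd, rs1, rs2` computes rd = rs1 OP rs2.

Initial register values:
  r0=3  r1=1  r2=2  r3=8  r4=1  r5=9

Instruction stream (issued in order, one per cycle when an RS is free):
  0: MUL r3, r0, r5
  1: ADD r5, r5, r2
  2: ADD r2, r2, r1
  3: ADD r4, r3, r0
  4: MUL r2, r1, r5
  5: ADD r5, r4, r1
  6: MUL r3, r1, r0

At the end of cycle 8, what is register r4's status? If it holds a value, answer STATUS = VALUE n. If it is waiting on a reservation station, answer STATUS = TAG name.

c1: issue MUL r3<-Mul1 | r0:3,r1:1,r2:2,r3:Mul1,r4:1,r5:9
c2: issue ADD r5<-Add1 | r0:3,r1:1,r2:2,r3:Mul1,r4:1,r5:Add1
c3: issue ADD r2<-Add2 | r0:3,r1:1,r2:Add2,r3:Mul1,r4:1,r5:Add1
c4: CDB Add1=11; issue ADD r4<-Add1 | r0:3,r1:1,r2:Add2,r3:Mul1,r4:Add1,r5:11
c5: CDB Add2=3; issue MUL r2<-Mul2 | r0:3,r1:1,r2:Mul2,r3:Mul1,r4:Add1,r5:11
c6: CDB Mul1=27; issue ADD r5<-Add2 | r0:3,r1:1,r2:Mul2,r3:27,r4:Add1,r5:Add2
c7: issue MUL r3<-Mul1 | r0:3,r1:1,r2:Mul2,r3:Mul1,r4:Add1,r5:Add2
c8: CDB Add1=30 | r0:3,r1:1,r2:Mul2,r3:Mul1,r4:30,r5:Add2

STATUS = VALUE 30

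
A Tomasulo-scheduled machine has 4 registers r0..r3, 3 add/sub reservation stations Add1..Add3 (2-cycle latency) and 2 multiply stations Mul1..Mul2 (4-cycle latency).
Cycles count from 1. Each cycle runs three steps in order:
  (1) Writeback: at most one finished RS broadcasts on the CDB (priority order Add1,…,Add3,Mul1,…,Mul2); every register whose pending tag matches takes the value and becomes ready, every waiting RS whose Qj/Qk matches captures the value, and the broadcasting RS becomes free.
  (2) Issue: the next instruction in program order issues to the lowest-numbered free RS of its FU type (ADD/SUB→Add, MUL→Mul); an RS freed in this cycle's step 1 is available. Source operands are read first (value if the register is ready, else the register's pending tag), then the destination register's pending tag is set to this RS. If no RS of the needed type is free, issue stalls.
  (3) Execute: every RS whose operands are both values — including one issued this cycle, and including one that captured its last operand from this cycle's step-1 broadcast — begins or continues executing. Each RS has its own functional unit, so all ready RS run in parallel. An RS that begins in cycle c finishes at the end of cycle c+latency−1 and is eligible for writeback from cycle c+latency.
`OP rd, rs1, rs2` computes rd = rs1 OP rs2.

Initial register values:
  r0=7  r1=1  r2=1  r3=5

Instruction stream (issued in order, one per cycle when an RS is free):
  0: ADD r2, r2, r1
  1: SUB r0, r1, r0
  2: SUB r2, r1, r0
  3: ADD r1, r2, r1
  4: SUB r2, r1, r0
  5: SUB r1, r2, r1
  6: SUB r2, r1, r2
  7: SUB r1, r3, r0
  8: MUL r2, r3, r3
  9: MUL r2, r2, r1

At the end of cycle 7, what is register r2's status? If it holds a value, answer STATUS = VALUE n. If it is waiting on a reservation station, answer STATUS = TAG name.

STATUS = TAG Add3

  c1: issue ADD r2<-Add1  regs: r0:7,r1:1,r2:Add1,r3:5
  c2: issue SUB r0<-Add2  regs: r0:Add2,r1:1,r2:Add1,r3:5
  c3: CDB Add1=2; issue SUB r2<-Add1  regs: r0:Add2,r1:1,r2:Add1,r3:5
  c4: CDB Add2=-6; issue ADD r1<-Add2  regs: r0:-6,r1:Add2,r2:Add1,r3:5
  c5: issue SUB r2<-Add3  regs: r0:-6,r1:Add2,r2:Add3,r3:5
  c6: CDB Add1=7; issue SUB r1<-Add1  regs: r0:-6,r1:Add1,r2:Add3,r3:5
  c7: stall  regs: r0:-6,r1:Add1,r2:Add3,r3:5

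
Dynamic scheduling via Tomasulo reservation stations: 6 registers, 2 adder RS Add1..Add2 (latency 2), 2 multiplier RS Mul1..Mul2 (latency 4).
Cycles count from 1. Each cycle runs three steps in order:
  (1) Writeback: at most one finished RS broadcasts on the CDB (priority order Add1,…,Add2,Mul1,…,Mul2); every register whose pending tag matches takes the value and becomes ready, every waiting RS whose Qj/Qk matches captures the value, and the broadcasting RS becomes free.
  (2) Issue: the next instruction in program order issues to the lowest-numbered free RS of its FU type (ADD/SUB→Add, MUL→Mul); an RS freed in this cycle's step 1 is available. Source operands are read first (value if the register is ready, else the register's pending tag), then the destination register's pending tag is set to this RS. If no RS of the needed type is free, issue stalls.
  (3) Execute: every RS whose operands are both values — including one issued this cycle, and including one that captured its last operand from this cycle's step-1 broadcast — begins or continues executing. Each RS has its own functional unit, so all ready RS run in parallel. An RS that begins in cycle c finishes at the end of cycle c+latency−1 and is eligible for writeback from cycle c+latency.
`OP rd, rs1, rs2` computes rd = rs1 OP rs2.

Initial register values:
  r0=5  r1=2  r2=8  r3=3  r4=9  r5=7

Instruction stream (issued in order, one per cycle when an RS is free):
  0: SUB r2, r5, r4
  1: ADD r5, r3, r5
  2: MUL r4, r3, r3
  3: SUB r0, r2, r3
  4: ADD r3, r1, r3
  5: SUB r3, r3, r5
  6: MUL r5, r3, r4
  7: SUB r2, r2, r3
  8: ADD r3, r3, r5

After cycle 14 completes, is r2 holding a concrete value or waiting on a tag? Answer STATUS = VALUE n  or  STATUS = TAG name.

cycle 1: issue SUB r2<-Add1 // r0:5,r1:2,r2:Add1,r3:3,r4:9,r5:7
cycle 2: issue ADD r5<-Add2 // r0:5,r1:2,r2:Add1,r3:3,r4:9,r5:Add2
cycle 3: CDB Add1=-2; issue MUL r4<-Mul1 // r0:5,r1:2,r2:-2,r3:3,r4:Mul1,r5:Add2
cycle 4: CDB Add2=10; issue SUB r0<-Add1 // r0:Add1,r1:2,r2:-2,r3:3,r4:Mul1,r5:10
cycle 5: issue ADD r3<-Add2 // r0:Add1,r1:2,r2:-2,r3:Add2,r4:Mul1,r5:10
cycle 6: CDB Add1=-5; issue SUB r3<-Add1 // r0:-5,r1:2,r2:-2,r3:Add1,r4:Mul1,r5:10
cycle 7: CDB Add2=5; issue MUL r5<-Mul2 // r0:-5,r1:2,r2:-2,r3:Add1,r4:Mul1,r5:Mul2
cycle 8: CDB Mul1=9; issue SUB r2<-Add2 // r0:-5,r1:2,r2:Add2,r3:Add1,r4:9,r5:Mul2
cycle 9: CDB Add1=-5; issue ADD r3<-Add1 // r0:-5,r1:2,r2:Add2,r3:Add1,r4:9,r5:Mul2
cycle 10: - // r0:-5,r1:2,r2:Add2,r3:Add1,r4:9,r5:Mul2
cycle 11: CDB Add2=3 // r0:-5,r1:2,r2:3,r3:Add1,r4:9,r5:Mul2
cycle 12: - // r0:-5,r1:2,r2:3,r3:Add1,r4:9,r5:Mul2
cycle 13: CDB Mul2=-45 // r0:-5,r1:2,r2:3,r3:Add1,r4:9,r5:-45
cycle 14: - // r0:-5,r1:2,r2:3,r3:Add1,r4:9,r5:-45

STATUS = VALUE 3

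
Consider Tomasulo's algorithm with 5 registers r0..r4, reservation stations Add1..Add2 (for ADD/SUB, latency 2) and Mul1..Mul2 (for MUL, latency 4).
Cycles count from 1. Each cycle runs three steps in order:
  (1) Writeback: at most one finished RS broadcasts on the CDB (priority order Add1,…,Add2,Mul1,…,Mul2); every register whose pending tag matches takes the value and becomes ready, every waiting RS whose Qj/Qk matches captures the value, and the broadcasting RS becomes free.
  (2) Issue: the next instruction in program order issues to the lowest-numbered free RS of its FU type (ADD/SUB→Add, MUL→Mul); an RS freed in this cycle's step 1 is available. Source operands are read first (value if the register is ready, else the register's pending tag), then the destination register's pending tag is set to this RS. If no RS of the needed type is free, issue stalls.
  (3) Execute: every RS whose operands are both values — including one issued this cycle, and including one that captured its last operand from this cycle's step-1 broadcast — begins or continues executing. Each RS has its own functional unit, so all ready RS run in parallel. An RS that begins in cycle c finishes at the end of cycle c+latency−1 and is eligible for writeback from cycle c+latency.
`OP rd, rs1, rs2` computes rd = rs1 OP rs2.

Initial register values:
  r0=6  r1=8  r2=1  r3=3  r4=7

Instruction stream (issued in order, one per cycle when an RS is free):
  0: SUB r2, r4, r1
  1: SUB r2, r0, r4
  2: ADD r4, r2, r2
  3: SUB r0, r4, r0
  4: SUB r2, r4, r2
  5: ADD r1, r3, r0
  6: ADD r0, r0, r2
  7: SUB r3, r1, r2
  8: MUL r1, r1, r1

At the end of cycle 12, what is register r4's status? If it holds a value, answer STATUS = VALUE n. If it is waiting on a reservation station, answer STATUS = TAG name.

STATUS = VALUE -2

c1: issue SUB r2<-Add1 | r0:6,r1:8,r2:Add1,r3:3,r4:7
c2: issue SUB r2<-Add2 | r0:6,r1:8,r2:Add2,r3:3,r4:7
c3: CDB Add1=-1; issue ADD r4<-Add1 | r0:6,r1:8,r2:Add2,r3:3,r4:Add1
c4: CDB Add2=-1; issue SUB r0<-Add2 | r0:Add2,r1:8,r2:-1,r3:3,r4:Add1
c5: stall | r0:Add2,r1:8,r2:-1,r3:3,r4:Add1
c6: CDB Add1=-2; issue SUB r2<-Add1 | r0:Add2,r1:8,r2:Add1,r3:3,r4:-2
c7: stall | r0:Add2,r1:8,r2:Add1,r3:3,r4:-2
c8: CDB Add1=-1; issue ADD r1<-Add1 | r0:Add2,r1:Add1,r2:-1,r3:3,r4:-2
c9: CDB Add2=-8; issue ADD r0<-Add2 | r0:Add2,r1:Add1,r2:-1,r3:3,r4:-2
c10: stall | r0:Add2,r1:Add1,r2:-1,r3:3,r4:-2
c11: CDB Add1=-5; issue SUB r3<-Add1 | r0:Add2,r1:-5,r2:-1,r3:Add1,r4:-2
c12: CDB Add2=-9; issue MUL r1<-Mul1 | r0:-9,r1:Mul1,r2:-1,r3:Add1,r4:-2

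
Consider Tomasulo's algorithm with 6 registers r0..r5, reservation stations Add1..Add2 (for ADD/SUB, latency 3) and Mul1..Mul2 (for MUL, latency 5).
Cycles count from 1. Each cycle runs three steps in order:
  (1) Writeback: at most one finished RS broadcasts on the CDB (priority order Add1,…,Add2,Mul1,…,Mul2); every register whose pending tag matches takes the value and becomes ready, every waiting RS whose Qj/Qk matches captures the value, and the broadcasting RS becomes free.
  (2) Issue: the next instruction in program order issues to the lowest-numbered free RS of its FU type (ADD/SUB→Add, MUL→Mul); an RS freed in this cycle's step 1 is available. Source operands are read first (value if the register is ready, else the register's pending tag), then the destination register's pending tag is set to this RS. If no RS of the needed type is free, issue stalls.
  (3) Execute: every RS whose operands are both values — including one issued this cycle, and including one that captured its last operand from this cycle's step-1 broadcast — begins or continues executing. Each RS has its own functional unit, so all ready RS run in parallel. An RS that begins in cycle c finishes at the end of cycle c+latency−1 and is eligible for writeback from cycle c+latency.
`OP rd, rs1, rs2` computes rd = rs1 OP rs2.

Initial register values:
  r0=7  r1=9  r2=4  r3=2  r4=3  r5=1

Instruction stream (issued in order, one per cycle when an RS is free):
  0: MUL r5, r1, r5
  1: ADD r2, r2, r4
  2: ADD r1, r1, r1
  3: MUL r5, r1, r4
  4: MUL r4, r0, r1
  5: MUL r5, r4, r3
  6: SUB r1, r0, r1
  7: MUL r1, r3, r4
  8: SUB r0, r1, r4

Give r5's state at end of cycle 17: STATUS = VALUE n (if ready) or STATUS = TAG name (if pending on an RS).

STATUS = VALUE 252

  c1: issue MUL r5<-Mul1  regs: r0:7,r1:9,r2:4,r3:2,r4:3,r5:Mul1
  c2: issue ADD r2<-Add1  regs: r0:7,r1:9,r2:Add1,r3:2,r4:3,r5:Mul1
  c3: issue ADD r1<-Add2  regs: r0:7,r1:Add2,r2:Add1,r3:2,r4:3,r5:Mul1
  c4: issue MUL r5<-Mul2  regs: r0:7,r1:Add2,r2:Add1,r3:2,r4:3,r5:Mul2
  c5: CDB Add1=7; stall  regs: r0:7,r1:Add2,r2:7,r3:2,r4:3,r5:Mul2
  c6: CDB Add2=18; stall  regs: r0:7,r1:18,r2:7,r3:2,r4:3,r5:Mul2
  c7: CDB Mul1=9; issue MUL r4<-Mul1  regs: r0:7,r1:18,r2:7,r3:2,r4:Mul1,r5:Mul2
  c8: stall  regs: r0:7,r1:18,r2:7,r3:2,r4:Mul1,r5:Mul2
  c9: stall  regs: r0:7,r1:18,r2:7,r3:2,r4:Mul1,r5:Mul2
  c10: stall  regs: r0:7,r1:18,r2:7,r3:2,r4:Mul1,r5:Mul2
  c11: CDB Mul2=54; issue MUL r5<-Mul2  regs: r0:7,r1:18,r2:7,r3:2,r4:Mul1,r5:Mul2
  c12: CDB Mul1=126; issue SUB r1<-Add1  regs: r0:7,r1:Add1,r2:7,r3:2,r4:126,r5:Mul2
  c13: issue MUL r1<-Mul1  regs: r0:7,r1:Mul1,r2:7,r3:2,r4:126,r5:Mul2
  c14: issue SUB r0<-Add2  regs: r0:Add2,r1:Mul1,r2:7,r3:2,r4:126,r5:Mul2
  c15: CDB Add1=-11  regs: r0:Add2,r1:Mul1,r2:7,r3:2,r4:126,r5:Mul2
  c16: -  regs: r0:Add2,r1:Mul1,r2:7,r3:2,r4:126,r5:Mul2
  c17: CDB Mul2=252  regs: r0:Add2,r1:Mul1,r2:7,r3:2,r4:126,r5:252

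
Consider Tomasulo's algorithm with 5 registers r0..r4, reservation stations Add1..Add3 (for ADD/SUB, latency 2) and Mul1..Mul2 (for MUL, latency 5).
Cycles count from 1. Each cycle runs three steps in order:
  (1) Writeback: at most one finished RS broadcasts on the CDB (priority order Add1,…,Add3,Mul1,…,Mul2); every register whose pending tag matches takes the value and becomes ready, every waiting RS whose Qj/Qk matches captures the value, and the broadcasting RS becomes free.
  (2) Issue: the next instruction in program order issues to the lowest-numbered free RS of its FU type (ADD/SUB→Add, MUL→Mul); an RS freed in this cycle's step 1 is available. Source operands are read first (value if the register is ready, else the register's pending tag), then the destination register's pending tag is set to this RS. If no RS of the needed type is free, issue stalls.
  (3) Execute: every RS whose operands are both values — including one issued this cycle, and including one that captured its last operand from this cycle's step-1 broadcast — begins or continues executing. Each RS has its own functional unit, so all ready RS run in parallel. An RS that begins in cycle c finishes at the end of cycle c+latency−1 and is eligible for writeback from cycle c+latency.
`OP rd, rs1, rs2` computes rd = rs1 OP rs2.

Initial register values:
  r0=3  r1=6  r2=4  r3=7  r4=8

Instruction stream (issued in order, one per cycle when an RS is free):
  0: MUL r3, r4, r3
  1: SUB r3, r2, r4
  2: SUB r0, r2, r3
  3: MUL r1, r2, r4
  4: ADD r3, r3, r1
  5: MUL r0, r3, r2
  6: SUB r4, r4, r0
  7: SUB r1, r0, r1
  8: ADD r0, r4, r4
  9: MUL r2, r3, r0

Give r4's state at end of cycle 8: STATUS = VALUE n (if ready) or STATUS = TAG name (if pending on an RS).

STATUS = TAG Add2

cycle 1: issue MUL r3<-Mul1 // r0:3,r1:6,r2:4,r3:Mul1,r4:8
cycle 2: issue SUB r3<-Add1 // r0:3,r1:6,r2:4,r3:Add1,r4:8
cycle 3: issue SUB r0<-Add2 // r0:Add2,r1:6,r2:4,r3:Add1,r4:8
cycle 4: CDB Add1=-4; issue MUL r1<-Mul2 // r0:Add2,r1:Mul2,r2:4,r3:-4,r4:8
cycle 5: issue ADD r3<-Add1 // r0:Add2,r1:Mul2,r2:4,r3:Add1,r4:8
cycle 6: CDB Add2=8; stall // r0:8,r1:Mul2,r2:4,r3:Add1,r4:8
cycle 7: CDB Mul1=56; issue MUL r0<-Mul1 // r0:Mul1,r1:Mul2,r2:4,r3:Add1,r4:8
cycle 8: issue SUB r4<-Add2 // r0:Mul1,r1:Mul2,r2:4,r3:Add1,r4:Add2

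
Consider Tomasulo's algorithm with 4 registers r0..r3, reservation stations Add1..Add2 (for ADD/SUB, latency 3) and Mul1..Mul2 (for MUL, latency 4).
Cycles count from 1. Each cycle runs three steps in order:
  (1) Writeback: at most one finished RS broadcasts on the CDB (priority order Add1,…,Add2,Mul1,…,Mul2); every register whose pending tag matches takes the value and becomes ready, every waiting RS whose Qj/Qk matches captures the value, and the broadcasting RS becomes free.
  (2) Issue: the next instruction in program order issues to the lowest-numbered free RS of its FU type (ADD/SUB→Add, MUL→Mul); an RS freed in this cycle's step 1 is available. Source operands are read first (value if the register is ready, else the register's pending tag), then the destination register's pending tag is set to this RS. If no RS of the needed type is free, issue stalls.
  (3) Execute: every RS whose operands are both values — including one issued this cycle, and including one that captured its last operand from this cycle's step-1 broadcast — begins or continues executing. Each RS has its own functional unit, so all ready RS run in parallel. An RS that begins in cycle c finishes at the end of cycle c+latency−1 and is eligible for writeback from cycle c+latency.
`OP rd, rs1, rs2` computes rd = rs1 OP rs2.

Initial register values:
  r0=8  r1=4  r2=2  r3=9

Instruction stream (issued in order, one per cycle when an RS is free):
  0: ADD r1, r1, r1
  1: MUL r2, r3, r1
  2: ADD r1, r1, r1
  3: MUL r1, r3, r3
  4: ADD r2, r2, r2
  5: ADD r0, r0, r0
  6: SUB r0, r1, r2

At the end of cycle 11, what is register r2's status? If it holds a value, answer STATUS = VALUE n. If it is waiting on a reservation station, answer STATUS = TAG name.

STATUS = VALUE 144

  c1: issue ADD r1<-Add1  regs: r0:8,r1:Add1,r2:2,r3:9
  c2: issue MUL r2<-Mul1  regs: r0:8,r1:Add1,r2:Mul1,r3:9
  c3: issue ADD r1<-Add2  regs: r0:8,r1:Add2,r2:Mul1,r3:9
  c4: CDB Add1=8; issue MUL r1<-Mul2  regs: r0:8,r1:Mul2,r2:Mul1,r3:9
  c5: issue ADD r2<-Add1  regs: r0:8,r1:Mul2,r2:Add1,r3:9
  c6: stall  regs: r0:8,r1:Mul2,r2:Add1,r3:9
  c7: CDB Add2=16; issue ADD r0<-Add2  regs: r0:Add2,r1:Mul2,r2:Add1,r3:9
  c8: CDB Mul1=72; stall  regs: r0:Add2,r1:Mul2,r2:Add1,r3:9
  c9: CDB Mul2=81; stall  regs: r0:Add2,r1:81,r2:Add1,r3:9
  c10: CDB Add2=16; issue SUB r0<-Add2  regs: r0:Add2,r1:81,r2:Add1,r3:9
  c11: CDB Add1=144  regs: r0:Add2,r1:81,r2:144,r3:9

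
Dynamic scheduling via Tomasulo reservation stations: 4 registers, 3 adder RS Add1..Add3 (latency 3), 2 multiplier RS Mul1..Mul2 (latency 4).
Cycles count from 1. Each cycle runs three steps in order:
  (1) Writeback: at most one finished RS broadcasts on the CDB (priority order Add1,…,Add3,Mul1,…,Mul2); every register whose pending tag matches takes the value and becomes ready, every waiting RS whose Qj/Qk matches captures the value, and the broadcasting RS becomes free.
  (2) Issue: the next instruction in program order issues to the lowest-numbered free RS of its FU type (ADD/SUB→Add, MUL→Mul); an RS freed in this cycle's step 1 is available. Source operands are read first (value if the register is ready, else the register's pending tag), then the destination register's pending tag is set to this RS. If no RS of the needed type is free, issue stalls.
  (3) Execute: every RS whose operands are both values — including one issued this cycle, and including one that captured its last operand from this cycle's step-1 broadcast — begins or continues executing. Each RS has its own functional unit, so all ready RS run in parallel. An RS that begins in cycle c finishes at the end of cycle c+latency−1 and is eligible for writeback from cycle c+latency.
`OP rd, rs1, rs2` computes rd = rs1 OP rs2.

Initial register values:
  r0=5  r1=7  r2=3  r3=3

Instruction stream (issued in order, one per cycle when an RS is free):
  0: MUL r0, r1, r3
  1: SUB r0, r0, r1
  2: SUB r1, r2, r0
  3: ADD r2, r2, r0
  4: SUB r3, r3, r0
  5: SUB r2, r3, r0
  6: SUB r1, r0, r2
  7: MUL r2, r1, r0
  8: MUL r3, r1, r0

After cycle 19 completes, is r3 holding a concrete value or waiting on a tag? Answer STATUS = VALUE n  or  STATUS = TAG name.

c1: issue MUL r0<-Mul1 | r0:Mul1,r1:7,r2:3,r3:3
c2: issue SUB r0<-Add1 | r0:Add1,r1:7,r2:3,r3:3
c3: issue SUB r1<-Add2 | r0:Add1,r1:Add2,r2:3,r3:3
c4: issue ADD r2<-Add3 | r0:Add1,r1:Add2,r2:Add3,r3:3
c5: CDB Mul1=21; stall | r0:Add1,r1:Add2,r2:Add3,r3:3
c6: stall | r0:Add1,r1:Add2,r2:Add3,r3:3
c7: stall | r0:Add1,r1:Add2,r2:Add3,r3:3
c8: CDB Add1=14; issue SUB r3<-Add1 | r0:14,r1:Add2,r2:Add3,r3:Add1
c9: stall | r0:14,r1:Add2,r2:Add3,r3:Add1
c10: stall | r0:14,r1:Add2,r2:Add3,r3:Add1
c11: CDB Add1=-11; issue SUB r2<-Add1 | r0:14,r1:Add2,r2:Add1,r3:-11
c12: CDB Add2=-11; issue SUB r1<-Add2 | r0:14,r1:Add2,r2:Add1,r3:-11
c13: CDB Add3=17; issue MUL r2<-Mul1 | r0:14,r1:Add2,r2:Mul1,r3:-11
c14: CDB Add1=-25; issue MUL r3<-Mul2 | r0:14,r1:Add2,r2:Mul1,r3:Mul2
c15: - | r0:14,r1:Add2,r2:Mul1,r3:Mul2
c16: - | r0:14,r1:Add2,r2:Mul1,r3:Mul2
c17: CDB Add2=39 | r0:14,r1:39,r2:Mul1,r3:Mul2
c18: - | r0:14,r1:39,r2:Mul1,r3:Mul2
c19: - | r0:14,r1:39,r2:Mul1,r3:Mul2

STATUS = TAG Mul2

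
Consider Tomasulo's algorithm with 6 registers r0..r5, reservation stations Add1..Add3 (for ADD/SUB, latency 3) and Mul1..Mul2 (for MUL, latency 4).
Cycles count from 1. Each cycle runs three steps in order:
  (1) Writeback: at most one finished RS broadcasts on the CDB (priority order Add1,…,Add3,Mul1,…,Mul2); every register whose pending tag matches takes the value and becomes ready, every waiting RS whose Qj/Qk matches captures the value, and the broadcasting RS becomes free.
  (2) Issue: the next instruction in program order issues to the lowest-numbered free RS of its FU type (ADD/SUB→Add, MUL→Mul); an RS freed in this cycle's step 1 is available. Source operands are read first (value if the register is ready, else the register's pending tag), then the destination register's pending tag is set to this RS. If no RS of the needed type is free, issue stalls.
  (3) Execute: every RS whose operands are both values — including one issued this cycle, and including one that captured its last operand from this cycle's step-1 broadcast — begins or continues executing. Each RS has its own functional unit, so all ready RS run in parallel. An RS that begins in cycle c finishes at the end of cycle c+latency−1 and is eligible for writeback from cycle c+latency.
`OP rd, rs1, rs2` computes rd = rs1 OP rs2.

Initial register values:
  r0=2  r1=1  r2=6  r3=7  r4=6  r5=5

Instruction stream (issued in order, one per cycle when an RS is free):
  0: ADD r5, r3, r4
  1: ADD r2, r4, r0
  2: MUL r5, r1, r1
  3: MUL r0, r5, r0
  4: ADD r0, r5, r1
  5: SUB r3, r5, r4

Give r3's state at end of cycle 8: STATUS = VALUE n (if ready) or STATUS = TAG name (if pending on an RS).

STATUS = TAG Add2

c1: issue ADD r5<-Add1 | r0:2,r1:1,r2:6,r3:7,r4:6,r5:Add1
c2: issue ADD r2<-Add2 | r0:2,r1:1,r2:Add2,r3:7,r4:6,r5:Add1
c3: issue MUL r5<-Mul1 | r0:2,r1:1,r2:Add2,r3:7,r4:6,r5:Mul1
c4: CDB Add1=13; issue MUL r0<-Mul2 | r0:Mul2,r1:1,r2:Add2,r3:7,r4:6,r5:Mul1
c5: CDB Add2=8; issue ADD r0<-Add1 | r0:Add1,r1:1,r2:8,r3:7,r4:6,r5:Mul1
c6: issue SUB r3<-Add2 | r0:Add1,r1:1,r2:8,r3:Add2,r4:6,r5:Mul1
c7: CDB Mul1=1 | r0:Add1,r1:1,r2:8,r3:Add2,r4:6,r5:1
c8: - | r0:Add1,r1:1,r2:8,r3:Add2,r4:6,r5:1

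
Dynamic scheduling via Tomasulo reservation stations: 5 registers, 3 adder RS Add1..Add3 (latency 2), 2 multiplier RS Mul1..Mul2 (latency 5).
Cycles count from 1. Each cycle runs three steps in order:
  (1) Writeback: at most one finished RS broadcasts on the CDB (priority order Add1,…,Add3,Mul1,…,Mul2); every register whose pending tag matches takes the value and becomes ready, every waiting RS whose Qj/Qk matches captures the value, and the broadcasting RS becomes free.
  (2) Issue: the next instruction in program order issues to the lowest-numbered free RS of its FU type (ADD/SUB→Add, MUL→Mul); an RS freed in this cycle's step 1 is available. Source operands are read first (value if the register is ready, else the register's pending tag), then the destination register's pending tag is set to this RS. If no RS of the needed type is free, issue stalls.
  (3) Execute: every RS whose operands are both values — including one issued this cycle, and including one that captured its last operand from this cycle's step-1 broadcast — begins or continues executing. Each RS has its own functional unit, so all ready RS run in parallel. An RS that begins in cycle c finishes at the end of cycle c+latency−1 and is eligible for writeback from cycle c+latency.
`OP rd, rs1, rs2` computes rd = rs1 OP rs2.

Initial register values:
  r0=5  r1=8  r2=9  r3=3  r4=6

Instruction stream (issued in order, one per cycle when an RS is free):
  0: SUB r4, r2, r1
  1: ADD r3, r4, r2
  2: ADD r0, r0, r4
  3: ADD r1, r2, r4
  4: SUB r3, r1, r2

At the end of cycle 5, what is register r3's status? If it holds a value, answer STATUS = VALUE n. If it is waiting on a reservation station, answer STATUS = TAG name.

STATUS = TAG Add1

cycle 1: issue SUB r4<-Add1 // r0:5,r1:8,r2:9,r3:3,r4:Add1
cycle 2: issue ADD r3<-Add2 // r0:5,r1:8,r2:9,r3:Add2,r4:Add1
cycle 3: CDB Add1=1; issue ADD r0<-Add1 // r0:Add1,r1:8,r2:9,r3:Add2,r4:1
cycle 4: issue ADD r1<-Add3 // r0:Add1,r1:Add3,r2:9,r3:Add2,r4:1
cycle 5: CDB Add1=6; issue SUB r3<-Add1 // r0:6,r1:Add3,r2:9,r3:Add1,r4:1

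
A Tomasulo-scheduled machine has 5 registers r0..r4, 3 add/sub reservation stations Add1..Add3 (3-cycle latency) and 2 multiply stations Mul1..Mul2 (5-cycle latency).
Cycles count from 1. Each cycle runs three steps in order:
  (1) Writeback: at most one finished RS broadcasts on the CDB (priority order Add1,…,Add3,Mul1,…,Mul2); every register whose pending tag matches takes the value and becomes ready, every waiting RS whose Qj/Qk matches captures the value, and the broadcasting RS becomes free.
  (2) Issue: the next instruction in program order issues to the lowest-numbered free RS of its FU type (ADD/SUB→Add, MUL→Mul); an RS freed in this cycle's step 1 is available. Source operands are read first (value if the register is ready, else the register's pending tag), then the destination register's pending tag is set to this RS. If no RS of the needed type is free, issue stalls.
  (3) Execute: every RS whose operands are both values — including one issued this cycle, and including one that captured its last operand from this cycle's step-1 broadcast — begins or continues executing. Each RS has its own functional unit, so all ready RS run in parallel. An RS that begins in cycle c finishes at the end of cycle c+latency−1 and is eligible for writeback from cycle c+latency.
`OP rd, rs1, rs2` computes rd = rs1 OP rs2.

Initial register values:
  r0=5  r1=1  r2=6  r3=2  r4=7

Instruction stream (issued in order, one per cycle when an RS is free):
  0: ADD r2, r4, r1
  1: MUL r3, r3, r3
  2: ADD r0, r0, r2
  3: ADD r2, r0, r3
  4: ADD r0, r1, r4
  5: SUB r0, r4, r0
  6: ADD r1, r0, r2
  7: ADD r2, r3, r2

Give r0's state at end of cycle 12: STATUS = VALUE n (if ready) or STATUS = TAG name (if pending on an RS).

STATUS = VALUE -1

  c1: issue ADD r2<-Add1  regs: r0:5,r1:1,r2:Add1,r3:2,r4:7
  c2: issue MUL r3<-Mul1  regs: r0:5,r1:1,r2:Add1,r3:Mul1,r4:7
  c3: issue ADD r0<-Add2  regs: r0:Add2,r1:1,r2:Add1,r3:Mul1,r4:7
  c4: CDB Add1=8; issue ADD r2<-Add1  regs: r0:Add2,r1:1,r2:Add1,r3:Mul1,r4:7
  c5: issue ADD r0<-Add3  regs: r0:Add3,r1:1,r2:Add1,r3:Mul1,r4:7
  c6: stall  regs: r0:Add3,r1:1,r2:Add1,r3:Mul1,r4:7
  c7: CDB Add2=13; issue SUB r0<-Add2  regs: r0:Add2,r1:1,r2:Add1,r3:Mul1,r4:7
  c8: CDB Add3=8; issue ADD r1<-Add3  regs: r0:Add2,r1:Add3,r2:Add1,r3:Mul1,r4:7
  c9: CDB Mul1=4; stall  regs: r0:Add2,r1:Add3,r2:Add1,r3:4,r4:7
  c10: stall  regs: r0:Add2,r1:Add3,r2:Add1,r3:4,r4:7
  c11: CDB Add2=-1; issue ADD r2<-Add2  regs: r0:-1,r1:Add3,r2:Add2,r3:4,r4:7
  c12: CDB Add1=17  regs: r0:-1,r1:Add3,r2:Add2,r3:4,r4:7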